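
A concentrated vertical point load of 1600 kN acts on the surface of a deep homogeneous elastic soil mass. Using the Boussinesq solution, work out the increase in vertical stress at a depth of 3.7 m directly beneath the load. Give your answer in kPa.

Boussinesq vertical stress below a point load on an elastic half-space:
Δσ_z = 3P/(2πz²) · [1 + (r/z)²]^(−5/2)
r/z = 0/3.7 = 0; [1+(r/z)²]^(−5/2) = 1.
Δσ_z = 3×1600/(2π×3.7²) × 1 = 55.803 × 1 = 55.8 kPa

Δσ_z ≈ 55.8 kPa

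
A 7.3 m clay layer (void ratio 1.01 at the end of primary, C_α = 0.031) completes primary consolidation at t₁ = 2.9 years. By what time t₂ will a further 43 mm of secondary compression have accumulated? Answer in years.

t₂ ≈ 6.99 years

S_s = C_α·H/(1+e_p)·log₁₀(t₂/t₁) ⇒ log₁₀(t₂/t₁) = S_s·(1+e_p)/(C_α·H).
log₁₀(t₂/t₁) = 0.043 × (1+1.01) / (0.031×7.3) = 0.3819
t₂ = t₁ × 10^0.3819 = 2.9 × 2.409 = 6.988 years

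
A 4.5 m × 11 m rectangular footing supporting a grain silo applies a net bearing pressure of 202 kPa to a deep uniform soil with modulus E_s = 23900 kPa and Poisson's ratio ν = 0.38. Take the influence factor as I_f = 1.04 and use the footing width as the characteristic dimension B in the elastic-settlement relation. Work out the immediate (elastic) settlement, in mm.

S_e ≈ 33.8 mm

Immediate (elastic) settlement: S_e = q·B·(1−ν²)/E_s · I_f.
S_e = 202 × 4.5 × (1 − 0.38²) / 23900 × 1.04
    = 202 × 4.5 × 0.8556 / 23900 × 1.04
    = 0.03384 m = 33.84 mm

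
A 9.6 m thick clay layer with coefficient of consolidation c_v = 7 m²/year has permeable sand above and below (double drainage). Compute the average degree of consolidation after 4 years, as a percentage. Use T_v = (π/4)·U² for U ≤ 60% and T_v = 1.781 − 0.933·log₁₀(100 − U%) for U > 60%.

U ≈ 96 %

Drainage path length: H_d = H/2 = 4.8 m (double drainage).
T_v = c_v·t/H_d² = 7×4/4.8² = 1.2153.
T_v = 1.2153 corresponds to the U > 60% branch:
U = 1 − 10^((1.781 − T_v)/0.933)/100 = 0.9596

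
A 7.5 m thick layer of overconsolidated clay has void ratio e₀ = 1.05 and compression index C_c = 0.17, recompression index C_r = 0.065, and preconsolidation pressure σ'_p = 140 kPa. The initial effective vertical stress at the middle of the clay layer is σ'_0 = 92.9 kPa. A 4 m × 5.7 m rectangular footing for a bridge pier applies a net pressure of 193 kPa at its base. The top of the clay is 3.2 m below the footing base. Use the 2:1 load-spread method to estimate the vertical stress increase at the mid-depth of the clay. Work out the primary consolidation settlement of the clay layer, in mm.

Mid-depth of clay below the footing base: z = 3.2 + 7.5/2 = 6.95 m.
Stress increase at mid-clay by the 2:1 spreading method:
Δσ = qBL/((B+z)(L+z)) = 193×4×5.7/((4+6.95)(5.7+6.95)) = 31.768 kPa
Final effective stress: σ'_f = 92.9 + 31.768 = 124.67 kPa.
σ'_f = 124.67 ≤ σ'_p = 140 kPa, so the clay remains overconsolidated and only the recompression index applies:
S_c = C_r·H/(1+e₀)·log₁₀(σ'_f/σ'_0) = 0.065×7.5/2.05×log₁₀(124.67/92.9)
    = 0.2378 × 0.12775 = 0.03038 m

S_c ≈ 30.4 mm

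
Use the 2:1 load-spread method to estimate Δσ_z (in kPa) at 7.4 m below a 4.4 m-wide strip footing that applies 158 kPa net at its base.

By the 2:1 method the load spreads at 1 horizontal : 2 vertical, so at depth z the loaded area has grown by z in each plan dimension:
Δσ = qB/(B+z) = 158×4.4/(4.4+7.4) = 58.915 kPa

Δσ_z ≈ 58.9 kPa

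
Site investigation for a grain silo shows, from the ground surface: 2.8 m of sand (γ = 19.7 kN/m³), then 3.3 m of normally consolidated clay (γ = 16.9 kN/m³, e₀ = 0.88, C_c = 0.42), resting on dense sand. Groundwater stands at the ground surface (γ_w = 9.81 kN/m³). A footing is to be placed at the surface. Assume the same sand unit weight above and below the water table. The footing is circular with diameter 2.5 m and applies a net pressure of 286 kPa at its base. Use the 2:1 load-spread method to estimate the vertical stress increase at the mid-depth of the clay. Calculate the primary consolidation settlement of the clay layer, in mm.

S_c ≈ 212 mm

Mid-depth of clay below the ground surface: z = 2.8 + 3.3/2 = 4.45 m.
Total vertical stress at mid-clay: σ_v = 19.7×2.8 + 16.9×1.65 = 83.045 kPa.
Pore pressure: u = 9.81×(4.45 − 0) = 43.655 kPa.
Initial effective stress: σ'_0 = σ_v − u = 83.045 − 43.655 = 39.39 kPa.
Stress increase at mid-clay by the 2:1 spreading method:
Δσ ≈ qD²/(D+z)² = 286×2.5²/(2.5+4.45)² = 37.006 kPa
Final effective stress: σ'_f = σ'_0 + Δσ = 39.39 + 37.006 = 76.396 kPa.
Normally consolidated clay, so the full stress increment lies on the virgin compression line:
S_c = C_c·H/(1+e₀)·log₁₀(σ'_f/σ'_0) = 0.42×3.3/(1+0.88)×log₁₀(76.396/39.39)
    = 0.73723 × 0.28768 = 0.2121 m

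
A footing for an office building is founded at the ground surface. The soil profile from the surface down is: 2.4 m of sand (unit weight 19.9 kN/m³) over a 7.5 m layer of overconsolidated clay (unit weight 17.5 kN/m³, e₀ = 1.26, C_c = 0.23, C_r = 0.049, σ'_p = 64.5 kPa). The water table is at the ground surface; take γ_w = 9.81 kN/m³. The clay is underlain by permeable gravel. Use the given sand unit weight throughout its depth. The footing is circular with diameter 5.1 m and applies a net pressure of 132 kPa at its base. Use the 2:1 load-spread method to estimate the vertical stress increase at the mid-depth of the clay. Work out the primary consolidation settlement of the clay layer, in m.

S_c ≈ 0.0859 m

Mid-depth of clay below the ground surface: z = 2.4 + 7.5/2 = 6.15 m.
Total vertical stress at mid-clay: σ_v = 19.9×2.4 + 17.5×3.75 = 113.38 kPa.
Pore pressure: u = 9.81×(6.15 − 0) = 60.332 kPa.
Initial effective stress: σ'_0 = σ_v − u = 113.38 − 60.332 = 53.048 kPa.
Stress increase at mid-clay by the 2:1 spreading method:
Δσ ≈ qD²/(D+z)² = 132×5.1²/(5.1+6.15)² = 27.127 kPa
Final effective stress: σ'_f = 53.048 + 27.127 = 80.175 kPa.
σ'_f = 80.175 > σ'_p = 64.5 kPa, so the stress path crosses the preconsolidation pressure — recompression up to σ'_p, then virgin compression beyond:
S_c = H/(1+e₀)·[C_r·log₁₀(σ'_p/σ'_0) + C_c·log₁₀(σ'_f/σ'_p)]
    = 7.5/2.26 × [0.049×log₁₀(64.5/53.048) + 0.23×log₁₀(80.175/64.5)]
    = 3.3186 × [0.0041596 + 0.02173] = 0.08592 m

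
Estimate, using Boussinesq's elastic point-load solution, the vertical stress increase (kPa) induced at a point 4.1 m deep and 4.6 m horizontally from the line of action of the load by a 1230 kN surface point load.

Boussinesq vertical stress below a point load on an elastic half-space:
Δσ_z = 3P/(2πz²) · [1 + (r/z)²]^(−5/2)
r/z = 4.6/4.1 = 1.122; [1+(r/z)²]^(−5/2) = 0.13041.
Δσ_z = 3×1230/(2π×4.1²) × 0.13041 = 34.936 × 0.13041 = 4.556 kPa

Δσ_z ≈ 4.56 kPa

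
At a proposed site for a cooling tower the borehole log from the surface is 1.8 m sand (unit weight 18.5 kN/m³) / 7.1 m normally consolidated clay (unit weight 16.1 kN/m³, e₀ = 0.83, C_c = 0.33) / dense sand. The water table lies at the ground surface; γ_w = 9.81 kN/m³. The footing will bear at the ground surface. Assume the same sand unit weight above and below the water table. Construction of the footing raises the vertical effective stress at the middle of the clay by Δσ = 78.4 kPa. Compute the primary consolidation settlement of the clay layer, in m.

Mid-depth of clay below the ground surface: z = 1.8 + 7.1/2 = 5.35 m.
Total vertical stress at mid-clay: σ_v = 18.5×1.8 + 16.1×3.55 = 90.455 kPa.
Pore pressure: u = 9.81×(5.35 − 0) = 52.483 kPa.
Initial effective stress: σ'_0 = σ_v − u = 90.455 − 52.483 = 37.972 kPa.
Final effective stress: σ'_f = σ'_0 + Δσ = 37.972 + 78.4 = 116.37 kPa.
Normally consolidated clay, so the full stress increment lies on the virgin compression line:
S_c = C_c·H/(1+e₀)·log₁₀(σ'_f/σ'_0) = 0.33×7.1/(1+0.83)×log₁₀(116.37/37.972)
    = 1.2803 × 0.48638 = 0.6227 m

S_c ≈ 0.623 m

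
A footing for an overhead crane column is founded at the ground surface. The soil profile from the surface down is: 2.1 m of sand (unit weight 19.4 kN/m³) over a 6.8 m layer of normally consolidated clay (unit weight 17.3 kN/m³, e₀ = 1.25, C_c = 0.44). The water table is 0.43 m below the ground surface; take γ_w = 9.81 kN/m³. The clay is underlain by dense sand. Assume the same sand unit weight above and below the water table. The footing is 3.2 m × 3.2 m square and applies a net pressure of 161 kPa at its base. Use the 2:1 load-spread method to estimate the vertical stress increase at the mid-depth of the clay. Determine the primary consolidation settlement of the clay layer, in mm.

Mid-depth of clay below the ground surface: z = 2.1 + 6.8/2 = 5.5 m.
Total vertical stress at mid-clay: σ_v = 19.4×2.1 + 17.3×3.4 = 99.56 kPa.
Pore pressure: u = 9.81×(5.5 − 0.43) = 49.737 kPa.
Initial effective stress: σ'_0 = σ_v − u = 99.56 − 49.737 = 49.823 kPa.
Stress increase at mid-clay by the 2:1 spreading method:
Δσ = qBL/((B+z)(L+z)) = 161×3.2×3.2/((3.2+5.5)(3.2+5.5)) = 21.781 kPa
Final effective stress: σ'_f = σ'_0 + Δσ = 49.823 + 21.781 = 71.604 kPa.
Normally consolidated clay, so the full stress increment lies on the virgin compression line:
S_c = C_c·H/(1+e₀)·log₁₀(σ'_f/σ'_0) = 0.44×6.8/(1+1.25)×log₁₀(71.604/49.823)
    = 1.3298 × 0.15751 = 0.2095 m

S_c ≈ 209 mm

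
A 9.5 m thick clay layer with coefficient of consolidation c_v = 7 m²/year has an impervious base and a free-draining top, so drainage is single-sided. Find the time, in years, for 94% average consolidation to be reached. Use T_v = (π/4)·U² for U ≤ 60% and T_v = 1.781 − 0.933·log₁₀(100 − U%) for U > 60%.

Drainage path length: H_d = H = 9.5 m (single drainage).
U > 60%: T_v = 1.781 − 0.933·log₁₀(100 − 94) = 1.055.
t = T_v·H_d²/c_v = 1.055×9.5²/7 = 13.6 years.

t ≈ 13.6 years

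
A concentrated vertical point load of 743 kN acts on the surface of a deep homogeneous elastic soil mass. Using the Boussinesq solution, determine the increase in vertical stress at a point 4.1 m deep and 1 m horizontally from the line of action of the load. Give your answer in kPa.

Δσ_z ≈ 18.3 kPa

Boussinesq vertical stress below a point load on an elastic half-space:
Δσ_z = 3P/(2πz²) · [1 + (r/z)²]^(−5/2)
r/z = 1/4.1 = 0.2439; [1+(r/z)²]^(−5/2) = 0.86548.
Δσ_z = 3×743/(2π×4.1²) × 0.86548 = 21.104 × 0.86548 = 18.27 kPa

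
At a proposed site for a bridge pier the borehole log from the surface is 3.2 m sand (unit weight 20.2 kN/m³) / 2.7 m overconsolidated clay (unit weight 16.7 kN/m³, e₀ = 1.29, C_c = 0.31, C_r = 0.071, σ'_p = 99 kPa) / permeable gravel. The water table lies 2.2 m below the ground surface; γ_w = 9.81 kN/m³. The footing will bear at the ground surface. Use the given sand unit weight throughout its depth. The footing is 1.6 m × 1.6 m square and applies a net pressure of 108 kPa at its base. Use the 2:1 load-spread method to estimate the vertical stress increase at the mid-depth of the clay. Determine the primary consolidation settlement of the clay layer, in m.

Mid-depth of clay below the ground surface: z = 3.2 + 2.7/2 = 4.55 m.
Total vertical stress at mid-clay: σ_v = 20.2×3.2 + 16.7×1.35 = 87.185 kPa.
Pore pressure: u = 9.81×(4.55 − 2.2) = 23.054 kPa.
Initial effective stress: σ'_0 = σ_v − u = 87.185 − 23.054 = 64.131 kPa.
Stress increase at mid-clay by the 2:1 spreading method:
Δσ = qBL/((B+z)(L+z)) = 108×1.6×1.6/((1.6+4.55)(1.6+4.55)) = 7.3099 kPa
Final effective stress: σ'_f = 64.131 + 7.3099 = 71.441 kPa.
σ'_f = 71.441 ≤ σ'_p = 99 kPa, so the clay remains overconsolidated and only the recompression index applies:
S_c = C_r·H/(1+e₀)·log₁₀(σ'_f/σ'_0) = 0.071×2.7/2.29×log₁₀(71.441/64.131)
    = 0.083709 × 0.04688 = 0.003924 m

S_c ≈ 0.00392 m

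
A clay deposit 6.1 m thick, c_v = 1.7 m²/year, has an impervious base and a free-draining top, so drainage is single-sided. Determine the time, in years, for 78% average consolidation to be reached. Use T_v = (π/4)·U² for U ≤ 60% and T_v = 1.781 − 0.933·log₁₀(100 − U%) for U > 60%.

t ≈ 11.6 years

Drainage path length: H_d = H = 6.1 m (single drainage).
U > 60%: T_v = 1.781 − 0.933·log₁₀(100 − 78) = 0.52852.
t = T_v·H_d²/c_v = 0.52852×6.1²/1.7 = 11.57 years.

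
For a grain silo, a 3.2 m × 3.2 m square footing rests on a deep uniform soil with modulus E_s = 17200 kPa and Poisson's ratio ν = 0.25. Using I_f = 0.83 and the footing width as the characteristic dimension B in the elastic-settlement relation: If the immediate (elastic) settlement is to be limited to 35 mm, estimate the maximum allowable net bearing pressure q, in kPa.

S_e = q·B·(1−ν²)/E_s · I_f  ⇒  q = S_e·E_s / (B·(1−ν²)·I_f).
q = 0.035 × 17200 / (3.2 × 0.9375 × 0.83) = 241.8 kPa

q ≈ 242 kPa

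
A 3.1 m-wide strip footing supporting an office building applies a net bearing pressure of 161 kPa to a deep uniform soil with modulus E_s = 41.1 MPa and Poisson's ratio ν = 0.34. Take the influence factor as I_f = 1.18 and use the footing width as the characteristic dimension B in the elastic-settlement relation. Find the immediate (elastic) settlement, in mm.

S_e ≈ 12.7 mm

Immediate (elastic) settlement: S_e = q·B·(1−ν²)/E_s · I_f.
E_s = 41.1 MPa = 41100 kPa.
S_e = 161 × 3.1 × (1 − 0.34²) / 41100 × 1.18
    = 161 × 3.1 × 0.8844 / 41100 × 1.18
    = 0.01267 m = 12.67 mm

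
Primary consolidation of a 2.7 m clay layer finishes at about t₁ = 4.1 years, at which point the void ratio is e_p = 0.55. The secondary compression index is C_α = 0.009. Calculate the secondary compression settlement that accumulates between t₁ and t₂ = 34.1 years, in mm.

S_s ≈ 14.4 mm

Secondary compression: S_s = C_α·H/(1+e_p)·log₁₀(t₂/t₁)
S_s = 0.009×2.7/(1+0.55)×log₁₀(34.1/4.1)
    = 0.01568 × 0.92 = 0.01442 m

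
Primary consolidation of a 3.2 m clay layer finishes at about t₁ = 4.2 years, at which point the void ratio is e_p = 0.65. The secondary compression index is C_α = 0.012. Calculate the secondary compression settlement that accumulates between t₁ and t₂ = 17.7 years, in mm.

Secondary compression: S_s = C_α·H/(1+e_p)·log₁₀(t₂/t₁)
S_s = 0.012×3.2/(1+0.65)×log₁₀(17.7/4.2)
    = 0.02327 × 0.6247 = 0.01454 m

S_s ≈ 14.5 mm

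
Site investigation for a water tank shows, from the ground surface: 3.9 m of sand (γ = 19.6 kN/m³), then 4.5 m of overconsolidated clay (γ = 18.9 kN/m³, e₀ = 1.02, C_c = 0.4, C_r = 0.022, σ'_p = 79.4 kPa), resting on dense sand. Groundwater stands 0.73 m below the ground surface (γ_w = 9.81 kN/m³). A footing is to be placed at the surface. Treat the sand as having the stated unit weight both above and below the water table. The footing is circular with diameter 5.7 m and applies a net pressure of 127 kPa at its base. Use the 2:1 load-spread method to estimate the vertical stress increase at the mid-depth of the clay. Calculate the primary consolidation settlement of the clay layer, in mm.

Mid-depth of clay below the ground surface: z = 3.9 + 4.5/2 = 6.15 m.
Total vertical stress at mid-clay: σ_v = 19.6×3.9 + 18.9×2.25 = 118.97 kPa.
Pore pressure: u = 9.81×(6.15 − 0.73) = 53.17 kPa.
Initial effective stress: σ'_0 = σ_v − u = 118.97 − 53.17 = 65.8 kPa.
Stress increase at mid-clay by the 2:1 spreading method:
Δσ ≈ qD²/(D+z)² = 127×5.7²/(5.7+6.15)² = 29.384 kPa
Final effective stress: σ'_f = 65.8 + 29.384 = 95.184 kPa.
σ'_f = 95.184 > σ'_p = 79.4 kPa, so the stress path crosses the preconsolidation pressure — recompression up to σ'_p, then virgin compression beyond:
S_c = H/(1+e₀)·[C_r·log₁₀(σ'_p/σ'_0) + C_c·log₁₀(σ'_f/σ'_p)]
    = 4.5/2.02 × [0.022×log₁₀(79.4/65.8) + 0.4×log₁₀(95.184/79.4)]
    = 2.2277 × [0.0017951 + 0.031497] = 0.07416 m

S_c ≈ 74.2 mm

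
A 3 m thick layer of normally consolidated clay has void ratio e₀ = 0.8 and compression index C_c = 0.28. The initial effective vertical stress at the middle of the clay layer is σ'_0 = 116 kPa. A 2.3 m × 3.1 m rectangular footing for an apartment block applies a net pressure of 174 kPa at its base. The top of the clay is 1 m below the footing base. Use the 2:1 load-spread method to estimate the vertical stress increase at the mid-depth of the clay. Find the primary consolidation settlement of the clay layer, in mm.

Mid-depth of clay below the footing base: z = 1 + 3/2 = 2.5 m.
Stress increase at mid-clay by the 2:1 spreading method:
Δσ = qBL/((B+z)(L+z)) = 174×2.3×3.1/((2.3+2.5)(3.1+2.5)) = 46.154 kPa
Final effective stress: σ'_f = σ'_0 + Δσ = 116 + 46.154 = 162.15 kPa.
Normally consolidated clay, so the full stress increment lies on the virgin compression line:
S_c = C_c·H/(1+e₀)·log₁₀(σ'_f/σ'_0) = 0.28×3/(1+0.8)×log₁₀(162.15/116)
    = 0.46667 × 0.14546 = 0.06788 m

S_c ≈ 67.9 mm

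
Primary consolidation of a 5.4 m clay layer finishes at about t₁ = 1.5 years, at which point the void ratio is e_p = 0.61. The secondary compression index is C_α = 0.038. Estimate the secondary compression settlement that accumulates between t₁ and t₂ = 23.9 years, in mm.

S_s ≈ 153 mm

Secondary compression: S_s = C_α·H/(1+e_p)·log₁₀(t₂/t₁)
S_s = 0.038×5.4/(1+0.61)×log₁₀(23.9/1.5)
    = 0.1275 × 1.202 = 0.1532 m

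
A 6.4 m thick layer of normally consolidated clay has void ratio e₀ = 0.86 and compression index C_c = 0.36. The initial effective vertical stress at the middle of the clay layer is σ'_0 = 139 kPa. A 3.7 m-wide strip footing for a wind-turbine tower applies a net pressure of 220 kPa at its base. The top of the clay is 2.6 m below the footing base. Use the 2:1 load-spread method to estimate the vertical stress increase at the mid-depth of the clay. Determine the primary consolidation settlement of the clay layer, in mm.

Mid-depth of clay below the footing base: z = 2.6 + 6.4/2 = 5.8 m.
Stress increase at mid-clay by the 2:1 spreading method:
Δσ = qB/(B+z) = 220×3.7/(3.7+5.8) = 85.684 kPa
Final effective stress: σ'_f = σ'_0 + Δσ = 139 + 85.684 = 224.68 kPa.
Normally consolidated clay, so the full stress increment lies on the virgin compression line:
S_c = C_c·H/(1+e₀)·log₁₀(σ'_f/σ'_0) = 0.36×6.4/(1+0.86)×log₁₀(224.68/139)
    = 1.2387 × 0.20855 = 0.2583 m

S_c ≈ 258 mm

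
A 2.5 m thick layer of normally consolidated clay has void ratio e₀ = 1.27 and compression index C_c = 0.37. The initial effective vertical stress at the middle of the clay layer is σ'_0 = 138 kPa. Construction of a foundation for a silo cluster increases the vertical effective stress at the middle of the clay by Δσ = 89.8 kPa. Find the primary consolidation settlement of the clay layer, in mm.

S_c ≈ 88.7 mm

Final effective stress: σ'_f = σ'_0 + Δσ = 138 + 89.8 = 227.8 kPa.
Normally consolidated clay, so the full stress increment lies on the virgin compression line:
S_c = C_c·H/(1+e₀)·log₁₀(σ'_f/σ'_0) = 0.37×2.5/(1+1.27)×log₁₀(227.8/138)
    = 0.40749 × 0.21767 = 0.0887 m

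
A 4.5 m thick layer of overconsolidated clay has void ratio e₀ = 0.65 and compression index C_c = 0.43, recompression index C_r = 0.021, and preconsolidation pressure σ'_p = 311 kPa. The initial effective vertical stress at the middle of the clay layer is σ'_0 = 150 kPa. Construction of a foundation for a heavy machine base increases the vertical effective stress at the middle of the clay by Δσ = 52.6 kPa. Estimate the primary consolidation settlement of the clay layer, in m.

Final effective stress: σ'_f = 150 + 52.6 = 202.6 kPa.
σ'_f = 202.6 ≤ σ'_p = 311 kPa, so the clay remains overconsolidated and only the recompression index applies:
S_c = C_r·H/(1+e₀)·log₁₀(σ'_f/σ'_0) = 0.021×4.5/1.65×log₁₀(202.6/150)
    = 0.057273 × 0.13055 = 0.007477 m

S_c ≈ 0.00748 m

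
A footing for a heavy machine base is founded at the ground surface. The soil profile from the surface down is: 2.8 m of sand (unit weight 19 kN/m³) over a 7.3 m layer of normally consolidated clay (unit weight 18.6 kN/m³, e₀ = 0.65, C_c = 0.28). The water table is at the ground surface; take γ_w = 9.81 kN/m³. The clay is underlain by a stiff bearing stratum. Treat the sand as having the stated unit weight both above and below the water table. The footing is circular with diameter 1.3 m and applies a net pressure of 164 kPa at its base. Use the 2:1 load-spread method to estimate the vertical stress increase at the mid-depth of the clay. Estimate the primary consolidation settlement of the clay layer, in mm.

S_c ≈ 41.3 mm

Mid-depth of clay below the ground surface: z = 2.8 + 7.3/2 = 6.45 m.
Total vertical stress at mid-clay: σ_v = 19×2.8 + 18.6×3.65 = 121.09 kPa.
Pore pressure: u = 9.81×(6.45 − 0) = 63.275 kPa.
Initial effective stress: σ'_0 = σ_v − u = 121.09 − 63.275 = 57.815 kPa.
Stress increase at mid-clay by the 2:1 spreading method:
Δσ ≈ qD²/(D+z)² = 164×1.3²/(1.3+6.45)² = 4.6145 kPa
Final effective stress: σ'_f = σ'_0 + Δσ = 57.815 + 4.6145 = 62.429 kPa.
Normally consolidated clay, so the full stress increment lies on the virgin compression line:
S_c = C_c·H/(1+e₀)·log₁₀(σ'_f/σ'_0) = 0.28×7.3/(1+0.65)×log₁₀(62.429/57.815)
    = 1.2388 × 0.033346 = 0.04131 m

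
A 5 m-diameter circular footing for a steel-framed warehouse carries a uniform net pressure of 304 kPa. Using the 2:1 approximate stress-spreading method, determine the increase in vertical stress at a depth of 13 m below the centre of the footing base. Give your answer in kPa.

Δσ_z ≈ 23.5 kPa

By the 2:1 method the load spreads at 1 horizontal : 2 vertical, so at depth z the loaded area has grown by z in each plan dimension:
Δσ ≈ qD²/(D+z)² = 304×5²/(5+13)² = 23.457 kPa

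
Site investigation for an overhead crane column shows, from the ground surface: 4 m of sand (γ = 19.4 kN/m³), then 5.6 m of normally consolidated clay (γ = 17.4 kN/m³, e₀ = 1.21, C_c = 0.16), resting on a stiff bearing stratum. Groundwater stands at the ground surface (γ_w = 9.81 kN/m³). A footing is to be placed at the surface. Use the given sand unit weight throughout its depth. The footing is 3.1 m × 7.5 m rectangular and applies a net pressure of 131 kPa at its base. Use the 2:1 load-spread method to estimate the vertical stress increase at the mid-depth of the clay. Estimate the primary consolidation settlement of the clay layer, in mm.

Mid-depth of clay below the ground surface: z = 4 + 5.6/2 = 6.8 m.
Total vertical stress at mid-clay: σ_v = 19.4×4 + 17.4×2.8 = 126.32 kPa.
Pore pressure: u = 9.81×(6.8 − 0) = 66.708 kPa.
Initial effective stress: σ'_0 = σ_v − u = 126.32 − 66.708 = 59.612 kPa.
Stress increase at mid-clay by the 2:1 spreading method:
Δσ = qBL/((B+z)(L+z)) = 131×3.1×7.5/((3.1+6.8)(7.5+6.8)) = 21.514 kPa
Final effective stress: σ'_f = σ'_0 + Δσ = 59.612 + 21.514 = 81.126 kPa.
Normally consolidated clay, so the full stress increment lies on the virgin compression line:
S_c = C_c·H/(1+e₀)·log₁₀(σ'_f/σ'_0) = 0.16×5.6/(1+1.21)×log₁₀(81.126/59.612)
    = 0.40543 × 0.13383 = 0.05426 m

S_c ≈ 54.3 mm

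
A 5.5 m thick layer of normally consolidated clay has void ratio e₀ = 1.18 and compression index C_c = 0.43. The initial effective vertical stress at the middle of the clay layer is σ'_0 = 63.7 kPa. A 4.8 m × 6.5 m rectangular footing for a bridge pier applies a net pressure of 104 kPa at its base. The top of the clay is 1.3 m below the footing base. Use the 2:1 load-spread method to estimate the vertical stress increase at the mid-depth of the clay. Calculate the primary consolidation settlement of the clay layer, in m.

Mid-depth of clay below the footing base: z = 1.3 + 5.5/2 = 4.05 m.
Stress increase at mid-clay by the 2:1 spreading method:
Δσ = qBL/((B+z)(L+z)) = 104×4.8×6.5/((4.8+4.05)(6.5+4.05)) = 34.753 kPa
Final effective stress: σ'_f = σ'_0 + Δσ = 63.7 + 34.753 = 98.453 kPa.
Normally consolidated clay, so the full stress increment lies on the virgin compression line:
S_c = C_c·H/(1+e₀)·log₁₀(σ'_f/σ'_0) = 0.43×5.5/(1+1.18)×log₁₀(98.453/63.7)
    = 1.0849 × 0.18909 = 0.2051 m

S_c ≈ 0.205 m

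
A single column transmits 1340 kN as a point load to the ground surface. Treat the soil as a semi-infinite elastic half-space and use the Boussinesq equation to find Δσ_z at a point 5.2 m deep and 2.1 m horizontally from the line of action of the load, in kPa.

Boussinesq vertical stress below a point load on an elastic half-space:
Δσ_z = 3P/(2πz²) · [1 + (r/z)²]^(−5/2)
r/z = 2.1/5.2 = 0.40385; [1+(r/z)²]^(−5/2) = 0.68543.
Δσ_z = 3×1340/(2π×5.2²) × 0.68543 = 23.661 × 0.68543 = 16.22 kPa

Δσ_z ≈ 16.2 kPa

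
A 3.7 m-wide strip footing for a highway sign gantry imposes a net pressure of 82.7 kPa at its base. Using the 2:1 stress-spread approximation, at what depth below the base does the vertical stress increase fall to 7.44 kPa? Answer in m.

z ≈ 37.4 m

2:1 spreading — at depth z the loaded area has grown by z in each plan dimension:
qB/(B+z) = Δσ_z ⇒ z = qB/Δσ_z − B = 82.7×3.7/7.44 − 3.7 = 37.43 m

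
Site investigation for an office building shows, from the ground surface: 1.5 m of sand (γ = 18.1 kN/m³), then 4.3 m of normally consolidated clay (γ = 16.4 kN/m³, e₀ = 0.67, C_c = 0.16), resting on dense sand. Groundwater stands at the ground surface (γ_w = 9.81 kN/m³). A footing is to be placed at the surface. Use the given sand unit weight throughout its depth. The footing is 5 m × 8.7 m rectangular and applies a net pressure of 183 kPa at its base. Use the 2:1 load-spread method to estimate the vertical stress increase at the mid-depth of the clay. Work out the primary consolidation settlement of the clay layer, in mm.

S_c ≈ 239 mm

Mid-depth of clay below the ground surface: z = 1.5 + 4.3/2 = 3.65 m.
Total vertical stress at mid-clay: σ_v = 18.1×1.5 + 16.4×2.15 = 62.41 kPa.
Pore pressure: u = 9.81×(3.65 − 0) = 35.806 kPa.
Initial effective stress: σ'_0 = σ_v − u = 62.41 − 35.806 = 26.604 kPa.
Stress increase at mid-clay by the 2:1 spreading method:
Δσ = qBL/((B+z)(L+z)) = 183×5×8.7/((5+3.65)(8.7+3.65)) = 74.517 kPa
Final effective stress: σ'_f = σ'_0 + Δσ = 26.604 + 74.517 = 101.12 kPa.
Normally consolidated clay, so the full stress increment lies on the virgin compression line:
S_c = C_c·H/(1+e₀)·log₁₀(σ'_f/σ'_0) = 0.16×4.3/(1+0.67)×log₁₀(101.12/26.604)
    = 0.41198 × 0.57989 = 0.2389 m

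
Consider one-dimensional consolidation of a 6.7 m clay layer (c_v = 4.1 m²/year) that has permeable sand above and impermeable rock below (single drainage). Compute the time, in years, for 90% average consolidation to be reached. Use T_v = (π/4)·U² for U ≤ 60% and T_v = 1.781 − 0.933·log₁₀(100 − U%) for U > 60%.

t ≈ 9.28 years

Drainage path length: H_d = H = 6.7 m (single drainage).
U > 60%: T_v = 1.781 − 0.933·log₁₀(100 − 90) = 0.848.
t = T_v·H_d²/c_v = 0.848×6.7²/4.1 = 9.285 years.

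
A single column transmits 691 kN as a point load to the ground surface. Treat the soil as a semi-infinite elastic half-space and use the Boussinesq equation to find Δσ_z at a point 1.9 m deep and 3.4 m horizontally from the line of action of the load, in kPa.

Δσ_z ≈ 2.52 kPa

Boussinesq vertical stress below a point load on an elastic half-space:
Δσ_z = 3P/(2πz²) · [1 + (r/z)²]^(−5/2)
r/z = 3.4/1.9 = 1.7895; [1+(r/z)²]^(−5/2) = 0.027625.
Δσ_z = 3×691/(2π×1.9²) × 0.027625 = 91.393 × 0.027625 = 2.525 kPa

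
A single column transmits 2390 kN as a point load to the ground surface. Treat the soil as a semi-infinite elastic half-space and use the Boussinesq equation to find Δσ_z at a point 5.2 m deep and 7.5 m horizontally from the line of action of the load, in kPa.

Δσ_z ≈ 2.53 kPa

Boussinesq vertical stress below a point load on an elastic half-space:
Δσ_z = 3P/(2πz²) · [1 + (r/z)²]^(−5/2)
r/z = 7.5/5.2 = 1.4423; [1+(r/z)²]^(−5/2) = 0.060053.
Δσ_z = 3×2390/(2π×5.2²) × 0.060053 = 42.202 × 0.060053 = 2.534 kPa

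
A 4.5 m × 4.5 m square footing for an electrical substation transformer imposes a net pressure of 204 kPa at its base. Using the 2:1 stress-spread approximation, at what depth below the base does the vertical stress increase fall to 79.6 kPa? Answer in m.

z ≈ 2.7 m

2:1 spreading — at depth z the loaded area has grown by z in each plan dimension:
qB²/(B+z)² = Δσ_z ⇒ z = B(√(q/Δσ_z) − 1) = 4.5×(√(204/79.6) − 1) = 2.704 m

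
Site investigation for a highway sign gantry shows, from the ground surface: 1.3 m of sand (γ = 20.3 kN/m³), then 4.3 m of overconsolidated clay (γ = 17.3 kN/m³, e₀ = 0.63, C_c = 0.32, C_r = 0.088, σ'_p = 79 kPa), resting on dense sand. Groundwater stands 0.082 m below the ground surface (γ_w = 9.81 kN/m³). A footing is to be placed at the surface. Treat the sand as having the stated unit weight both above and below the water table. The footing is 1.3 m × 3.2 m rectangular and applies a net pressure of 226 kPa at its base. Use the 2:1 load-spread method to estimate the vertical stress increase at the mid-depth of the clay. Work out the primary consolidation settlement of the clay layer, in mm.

Mid-depth of clay below the ground surface: z = 1.3 + 4.3/2 = 3.45 m.
Total vertical stress at mid-clay: σ_v = 20.3×1.3 + 17.3×2.15 = 63.585 kPa.
Pore pressure: u = 9.81×(3.45 − 0.082) = 33.04 kPa.
Initial effective stress: σ'_0 = σ_v − u = 63.585 − 33.04 = 30.545 kPa.
Stress increase at mid-clay by the 2:1 spreading method:
Δσ = qBL/((B+z)(L+z)) = 226×1.3×3.2/((1.3+3.45)(3.2+3.45)) = 29.764 kPa
Final effective stress: σ'_f = 30.545 + 29.764 = 60.309 kPa.
σ'_f = 60.309 ≤ σ'_p = 79 kPa, so the clay remains overconsolidated and only the recompression index applies:
S_c = C_r·H/(1+e₀)·log₁₀(σ'_f/σ'_0) = 0.088×4.3/1.63×log₁₀(60.309/30.545)
    = 0.23214 × 0.29544 = 0.06858 m

S_c ≈ 68.6 mm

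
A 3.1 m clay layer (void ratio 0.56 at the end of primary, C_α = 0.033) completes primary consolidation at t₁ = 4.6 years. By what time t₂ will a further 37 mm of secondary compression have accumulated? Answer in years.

S_s = C_α·H/(1+e_p)·log₁₀(t₂/t₁) ⇒ log₁₀(t₂/t₁) = S_s·(1+e_p)/(C_α·H).
log₁₀(t₂/t₁) = 0.037 × (1+0.56) / (0.033×3.1) = 0.5642
t₂ = t₁ × 10^0.5642 = 4.6 × 3.666 = 16.86 years

t₂ ≈ 16.9 years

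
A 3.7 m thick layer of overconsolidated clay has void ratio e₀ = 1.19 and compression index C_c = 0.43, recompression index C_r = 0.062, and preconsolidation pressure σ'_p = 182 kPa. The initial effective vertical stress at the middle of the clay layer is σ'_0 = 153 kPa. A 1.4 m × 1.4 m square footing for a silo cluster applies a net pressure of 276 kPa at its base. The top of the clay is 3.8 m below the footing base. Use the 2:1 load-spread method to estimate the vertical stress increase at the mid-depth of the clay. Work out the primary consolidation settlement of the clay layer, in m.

Mid-depth of clay below the footing base: z = 3.8 + 3.7/2 = 5.65 m.
Stress increase at mid-clay by the 2:1 spreading method:
Δσ = qBL/((B+z)(L+z)) = 276×1.4×1.4/((1.4+5.65)(1.4+5.65)) = 10.884 kPa
Final effective stress: σ'_f = 153 + 10.884 = 163.88 kPa.
σ'_f = 163.88 ≤ σ'_p = 182 kPa, so the clay remains overconsolidated and only the recompression index applies:
S_c = C_r·H/(1+e₀)·log₁₀(σ'_f/σ'_0) = 0.062×3.7/2.19×log₁₀(163.88/153)
    = 0.10475 × 0.029835 = 0.003125 m

S_c ≈ 0.00313 m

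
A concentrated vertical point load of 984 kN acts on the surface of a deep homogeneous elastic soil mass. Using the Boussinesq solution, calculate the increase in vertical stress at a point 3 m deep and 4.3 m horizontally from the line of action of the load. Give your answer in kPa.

Δσ_z ≈ 3.2 kPa

Boussinesq vertical stress below a point load on an elastic half-space:
Δσ_z = 3P/(2πz²) · [1 + (r/z)²]^(−5/2)
r/z = 4.3/3 = 1.4333; [1+(r/z)²]^(−5/2) = 0.061329.
Δσ_z = 3×984/(2π×3²) × 0.061329 = 52.203 × 0.061329 = 3.202 kPa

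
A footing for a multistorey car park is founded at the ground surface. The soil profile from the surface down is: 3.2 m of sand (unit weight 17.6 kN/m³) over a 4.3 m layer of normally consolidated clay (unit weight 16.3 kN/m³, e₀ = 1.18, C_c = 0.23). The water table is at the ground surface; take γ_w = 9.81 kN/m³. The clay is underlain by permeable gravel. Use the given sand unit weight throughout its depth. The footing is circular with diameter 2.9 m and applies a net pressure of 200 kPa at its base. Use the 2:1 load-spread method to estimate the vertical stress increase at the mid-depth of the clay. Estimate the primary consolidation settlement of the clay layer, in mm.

Mid-depth of clay below the ground surface: z = 3.2 + 4.3/2 = 5.35 m.
Total vertical stress at mid-clay: σ_v = 17.6×3.2 + 16.3×2.15 = 91.365 kPa.
Pore pressure: u = 9.81×(5.35 − 0) = 52.483 kPa.
Initial effective stress: σ'_0 = σ_v − u = 91.365 − 52.483 = 38.882 kPa.
Stress increase at mid-clay by the 2:1 spreading method:
Δσ ≈ qD²/(D+z)² = 200×2.9²/(2.9+5.35)² = 24.713 kPa
Final effective stress: σ'_f = σ'_0 + Δσ = 38.882 + 24.713 = 63.595 kPa.
Normally consolidated clay, so the full stress increment lies on the virgin compression line:
S_c = C_c·H/(1+e₀)·log₁₀(σ'_f/σ'_0) = 0.23×4.3/(1+1.18)×log₁₀(63.595/38.882)
    = 0.45367 × 0.21367 = 0.09694 m

S_c ≈ 96.9 mm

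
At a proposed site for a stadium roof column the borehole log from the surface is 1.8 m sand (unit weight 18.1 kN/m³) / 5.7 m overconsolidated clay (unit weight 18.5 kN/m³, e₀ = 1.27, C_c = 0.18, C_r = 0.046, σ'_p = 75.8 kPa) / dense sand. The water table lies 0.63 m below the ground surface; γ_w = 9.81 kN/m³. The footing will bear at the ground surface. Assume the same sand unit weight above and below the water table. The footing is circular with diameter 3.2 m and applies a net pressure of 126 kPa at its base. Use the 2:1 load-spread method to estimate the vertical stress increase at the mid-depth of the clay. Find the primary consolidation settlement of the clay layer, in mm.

Mid-depth of clay below the ground surface: z = 1.8 + 5.7/2 = 4.65 m.
Total vertical stress at mid-clay: σ_v = 18.1×1.8 + 18.5×2.85 = 85.305 kPa.
Pore pressure: u = 9.81×(4.65 − 0.63) = 39.436 kPa.
Initial effective stress: σ'_0 = σ_v − u = 85.305 − 39.436 = 45.869 kPa.
Stress increase at mid-clay by the 2:1 spreading method:
Δσ ≈ qD²/(D+z)² = 126×3.2²/(3.2+4.65)² = 20.938 kPa
Final effective stress: σ'_f = 45.869 + 20.938 = 66.807 kPa.
σ'_f = 66.807 ≤ σ'_p = 75.8 kPa, so the clay remains overconsolidated and only the recompression index applies:
S_c = C_r·H/(1+e₀)·log₁₀(σ'_f/σ'_0) = 0.046×5.7/2.27×log₁₀(66.807/45.869)
    = 0.11551 × 0.1633 = 0.01886 m

S_c ≈ 18.9 mm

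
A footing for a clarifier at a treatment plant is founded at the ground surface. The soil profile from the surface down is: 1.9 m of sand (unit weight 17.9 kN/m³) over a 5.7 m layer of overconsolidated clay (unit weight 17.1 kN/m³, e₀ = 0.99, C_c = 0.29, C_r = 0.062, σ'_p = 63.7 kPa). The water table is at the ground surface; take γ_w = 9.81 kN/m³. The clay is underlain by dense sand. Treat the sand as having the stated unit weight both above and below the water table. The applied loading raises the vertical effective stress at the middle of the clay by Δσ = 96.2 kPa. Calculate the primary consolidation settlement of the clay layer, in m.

Mid-depth of clay below the ground surface: z = 1.9 + 5.7/2 = 4.75 m.
Total vertical stress at mid-clay: σ_v = 17.9×1.9 + 17.1×2.85 = 82.745 kPa.
Pore pressure: u = 9.81×(4.75 − 0) = 46.598 kPa.
Initial effective stress: σ'_0 = σ_v − u = 82.745 − 46.598 = 36.147 kPa.
Final effective stress: σ'_f = 36.147 + 96.2 = 132.35 kPa.
σ'_f = 132.35 > σ'_p = 63.7 kPa, so the stress path crosses the preconsolidation pressure — recompression up to σ'_p, then virgin compression beyond:
S_c = H/(1+e₀)·[C_r·log₁₀(σ'_p/σ'_0) + C_c·log₁₀(σ'_f/σ'_p)]
    = 5.7/1.99 × [0.062×log₁₀(63.7/36.147) + 0.29×log₁₀(132.35/63.7)]
    = 2.8643 × [0.015256 + 0.0921] = 0.3075 m

S_c ≈ 0.307 m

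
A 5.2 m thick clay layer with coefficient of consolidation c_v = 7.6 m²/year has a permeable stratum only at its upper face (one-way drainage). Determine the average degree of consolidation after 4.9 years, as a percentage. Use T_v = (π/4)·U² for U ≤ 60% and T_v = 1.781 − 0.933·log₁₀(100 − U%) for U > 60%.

Drainage path length: H_d = H = 5.2 m (single drainage).
T_v = c_v·t/H_d² = 7.6×4.9/5.2² = 1.3772.
T_v = 1.3772 corresponds to the U > 60% branch:
U = 1 − 10^((1.781 − T_v)/0.933)/100 = 0.9729

U ≈ 97.3 %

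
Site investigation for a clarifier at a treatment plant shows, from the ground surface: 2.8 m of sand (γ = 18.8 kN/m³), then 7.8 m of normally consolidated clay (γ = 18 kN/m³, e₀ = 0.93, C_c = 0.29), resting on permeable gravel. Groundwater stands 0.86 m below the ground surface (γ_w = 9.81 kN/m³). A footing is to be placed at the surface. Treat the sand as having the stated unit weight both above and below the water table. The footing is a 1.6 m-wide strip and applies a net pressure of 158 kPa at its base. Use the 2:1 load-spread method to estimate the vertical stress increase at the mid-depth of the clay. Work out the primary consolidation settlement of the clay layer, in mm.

S_c ≈ 194 mm

Mid-depth of clay below the ground surface: z = 2.8 + 7.8/2 = 6.7 m.
Total vertical stress at mid-clay: σ_v = 18.8×2.8 + 18×3.9 = 122.84 kPa.
Pore pressure: u = 9.81×(6.7 − 0.86) = 57.29 kPa.
Initial effective stress: σ'_0 = σ_v − u = 122.84 − 57.29 = 65.55 kPa.
Stress increase at mid-clay by the 2:1 spreading method:
Δσ = qB/(B+z) = 158×1.6/(1.6+6.7) = 30.458 kPa
Final effective stress: σ'_f = σ'_0 + Δσ = 65.55 + 30.458 = 96.008 kPa.
Normally consolidated clay, so the full stress increment lies on the virgin compression line:
S_c = C_c·H/(1+e₀)·log₁₀(σ'_f/σ'_0) = 0.29×7.8/(1+0.93)×log₁₀(96.008/65.55)
    = 1.172 × 0.16573 = 0.1942 m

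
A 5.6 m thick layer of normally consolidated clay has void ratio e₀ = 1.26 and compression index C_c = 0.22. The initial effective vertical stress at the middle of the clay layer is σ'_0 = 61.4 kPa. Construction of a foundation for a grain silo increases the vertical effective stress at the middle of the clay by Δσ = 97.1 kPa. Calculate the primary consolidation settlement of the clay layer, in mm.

S_c ≈ 225 mm

Final effective stress: σ'_f = σ'_0 + Δσ = 61.4 + 97.1 = 158.5 kPa.
Normally consolidated clay, so the full stress increment lies on the virgin compression line:
S_c = C_c·H/(1+e₀)·log₁₀(σ'_f/σ'_0) = 0.22×5.6/(1+1.26)×log₁₀(158.5/61.4)
    = 0.54513 × 0.41186 = 0.2245 m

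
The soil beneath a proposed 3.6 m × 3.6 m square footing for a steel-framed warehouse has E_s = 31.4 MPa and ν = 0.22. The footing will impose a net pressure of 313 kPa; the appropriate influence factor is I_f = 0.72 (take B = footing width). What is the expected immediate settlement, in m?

Immediate (elastic) settlement: S_e = q·B·(1−ν²)/E_s · I_f.
E_s = 31.4 MPa = 31400 kPa.
S_e = 313 × 3.6 × (1 − 0.22²) / 31400 × 0.72
    = 313 × 3.6 × 0.9516 / 31400 × 0.72
    = 0.02459 m

S_e ≈ 0.0246 m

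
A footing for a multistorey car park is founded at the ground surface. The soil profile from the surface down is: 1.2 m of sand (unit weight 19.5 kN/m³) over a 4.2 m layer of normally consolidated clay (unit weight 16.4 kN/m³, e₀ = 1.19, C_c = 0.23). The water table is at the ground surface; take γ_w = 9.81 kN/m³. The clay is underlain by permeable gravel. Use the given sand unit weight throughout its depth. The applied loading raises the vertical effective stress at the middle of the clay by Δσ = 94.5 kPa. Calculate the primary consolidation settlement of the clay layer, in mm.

Mid-depth of clay below the ground surface: z = 1.2 + 4.2/2 = 3.3 m.
Total vertical stress at mid-clay: σ_v = 19.5×1.2 + 16.4×2.1 = 57.84 kPa.
Pore pressure: u = 9.81×(3.3 − 0) = 32.373 kPa.
Initial effective stress: σ'_0 = σ_v − u = 57.84 − 32.373 = 25.467 kPa.
Final effective stress: σ'_f = σ'_0 + Δσ = 25.467 + 94.5 = 119.97 kPa.
Normally consolidated clay, so the full stress increment lies on the virgin compression line:
S_c = C_c·H/(1+e₀)·log₁₀(σ'_f/σ'_0) = 0.23×4.2/(1+1.19)×log₁₀(119.97/25.467)
    = 0.4411 × 0.67309 = 0.2969 m

S_c ≈ 297 mm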